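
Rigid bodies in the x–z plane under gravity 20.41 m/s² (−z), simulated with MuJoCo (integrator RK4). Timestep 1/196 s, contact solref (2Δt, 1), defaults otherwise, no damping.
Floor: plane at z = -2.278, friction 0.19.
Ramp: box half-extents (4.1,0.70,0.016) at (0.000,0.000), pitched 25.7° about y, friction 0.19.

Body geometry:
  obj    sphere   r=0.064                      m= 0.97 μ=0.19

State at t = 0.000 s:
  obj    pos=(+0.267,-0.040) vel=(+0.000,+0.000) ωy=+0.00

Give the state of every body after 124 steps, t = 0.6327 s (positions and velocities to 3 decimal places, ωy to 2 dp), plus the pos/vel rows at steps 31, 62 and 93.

State at t = 0.6327 s:
  obj    pos=(+1.407,-0.589) vel=(+3.605,-1.735) ωy=+62.47

Key-timestep trajectory:
   step    t(s)  obj.x    obj.z    obj.vx   obj.vz 
     31  0.1582   +0.338  -0.074  +0.902  -0.434
     62  0.3163   +0.552  -0.177  +1.803  -0.867
     93  0.4745   +0.909  -0.349  +2.704  -1.301


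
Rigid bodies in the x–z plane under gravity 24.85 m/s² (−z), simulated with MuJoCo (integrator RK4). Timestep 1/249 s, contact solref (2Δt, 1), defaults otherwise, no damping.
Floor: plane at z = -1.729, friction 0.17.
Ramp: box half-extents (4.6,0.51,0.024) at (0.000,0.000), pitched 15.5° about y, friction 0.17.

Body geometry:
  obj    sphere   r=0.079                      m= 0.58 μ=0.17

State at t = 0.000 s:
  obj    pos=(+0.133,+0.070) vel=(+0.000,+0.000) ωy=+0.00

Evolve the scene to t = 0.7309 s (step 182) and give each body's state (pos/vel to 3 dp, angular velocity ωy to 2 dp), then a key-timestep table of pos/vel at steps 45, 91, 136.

State at t = 0.7309 s:
  obj    pos=(+1.354,-0.269) vel=(+3.341,-0.927) ωy=+43.88

Key-timestep trajectory:
   step    t(s)  obj.x    obj.z    obj.vx   obj.vz 
     45  0.1807   +0.208  +0.049  +0.826  -0.229
     91  0.3655   +0.438  -0.015  +1.671  -0.463
    136  0.5462   +0.815  -0.119  +2.497  -0.692


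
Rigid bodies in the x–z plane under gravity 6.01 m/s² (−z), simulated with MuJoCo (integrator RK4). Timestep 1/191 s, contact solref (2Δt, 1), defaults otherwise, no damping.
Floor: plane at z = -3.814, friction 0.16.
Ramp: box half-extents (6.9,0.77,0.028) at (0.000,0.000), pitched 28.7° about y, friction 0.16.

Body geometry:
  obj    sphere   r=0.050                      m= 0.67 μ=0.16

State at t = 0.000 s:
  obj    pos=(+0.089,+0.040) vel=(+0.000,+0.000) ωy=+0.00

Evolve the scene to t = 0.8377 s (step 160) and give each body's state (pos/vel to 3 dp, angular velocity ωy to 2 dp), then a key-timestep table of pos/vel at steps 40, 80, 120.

State at t = 0.8377 s:
  obj    pos=(+0.724,-0.307) vel=(+1.515,-0.829) ωy=+34.53

Key-timestep trajectory:
   step    t(s)  obj.x    obj.z    obj.vx   obj.vz 
     40  0.2094   +0.129  +0.018  +0.379  -0.207
     80  0.4188   +0.248  -0.047  +0.758  -0.415
    120  0.6283   +0.446  -0.155  +1.136  -0.622


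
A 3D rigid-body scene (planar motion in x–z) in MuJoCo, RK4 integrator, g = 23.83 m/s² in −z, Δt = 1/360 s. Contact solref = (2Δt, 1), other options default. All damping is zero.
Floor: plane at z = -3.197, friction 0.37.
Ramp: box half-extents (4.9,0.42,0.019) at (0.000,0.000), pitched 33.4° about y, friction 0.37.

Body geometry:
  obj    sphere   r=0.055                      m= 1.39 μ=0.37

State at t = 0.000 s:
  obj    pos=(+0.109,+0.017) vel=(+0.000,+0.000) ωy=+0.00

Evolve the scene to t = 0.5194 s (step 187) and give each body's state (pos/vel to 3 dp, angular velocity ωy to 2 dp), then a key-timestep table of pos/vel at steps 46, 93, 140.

State at t = 0.5194 s:
  obj    pos=(+1.164,-0.679) vel=(+4.063,-2.679) ωy=+88.48

Key-timestep trajectory:
   step    t(s)  obj.x    obj.z    obj.vx   obj.vz 
     46  0.1278   +0.173  -0.025  +1.000  -0.659
     93  0.2583   +0.370  -0.155  +2.021  -1.333
    140  0.3889   +0.701  -0.373  +3.042  -2.006


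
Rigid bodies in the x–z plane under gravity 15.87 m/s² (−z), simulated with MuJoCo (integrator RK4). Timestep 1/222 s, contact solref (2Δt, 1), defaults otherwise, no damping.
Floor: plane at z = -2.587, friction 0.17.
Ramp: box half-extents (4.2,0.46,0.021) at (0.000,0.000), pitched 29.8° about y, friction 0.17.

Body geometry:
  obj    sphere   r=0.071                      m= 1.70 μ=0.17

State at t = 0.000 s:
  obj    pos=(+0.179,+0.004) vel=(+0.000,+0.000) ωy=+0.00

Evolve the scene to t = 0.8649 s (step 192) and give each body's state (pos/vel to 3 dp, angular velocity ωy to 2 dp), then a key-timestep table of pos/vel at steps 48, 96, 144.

State at t = 0.8649 s:
  obj    pos=(+2.008,-1.044) vel=(+4.228,-2.422) ωy=+68.60

Key-timestep trajectory:
   step    t(s)  obj.x    obj.z    obj.vx   obj.vz 
     48  0.2162   +0.293  -0.062  +1.057  -0.606
     96  0.4324   +0.636  -0.258  +2.114  -1.211
    144  0.6486   +1.208  -0.586  +3.171  -1.816


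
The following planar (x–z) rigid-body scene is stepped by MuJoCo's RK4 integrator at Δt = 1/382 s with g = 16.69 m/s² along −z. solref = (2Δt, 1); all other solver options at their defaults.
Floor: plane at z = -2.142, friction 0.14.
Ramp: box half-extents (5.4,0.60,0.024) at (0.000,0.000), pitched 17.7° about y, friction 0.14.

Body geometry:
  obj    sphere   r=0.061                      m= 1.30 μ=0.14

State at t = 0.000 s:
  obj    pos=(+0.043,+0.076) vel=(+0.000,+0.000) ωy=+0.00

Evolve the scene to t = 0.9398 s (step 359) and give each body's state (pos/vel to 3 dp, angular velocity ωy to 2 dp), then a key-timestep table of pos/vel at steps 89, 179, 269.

State at t = 0.9398 s:
  obj    pos=(+1.568,-0.411) vel=(+3.245,-1.036) ωy=+55.83

Key-timestep trajectory:
   step    t(s)  obj.x    obj.z    obj.vx   obj.vz 
     89  0.2330   +0.137  +0.046  +0.805  -0.257
    179  0.4686   +0.422  -0.045  +1.618  -0.516
    269  0.7042   +0.899  -0.198  +2.432  -0.776


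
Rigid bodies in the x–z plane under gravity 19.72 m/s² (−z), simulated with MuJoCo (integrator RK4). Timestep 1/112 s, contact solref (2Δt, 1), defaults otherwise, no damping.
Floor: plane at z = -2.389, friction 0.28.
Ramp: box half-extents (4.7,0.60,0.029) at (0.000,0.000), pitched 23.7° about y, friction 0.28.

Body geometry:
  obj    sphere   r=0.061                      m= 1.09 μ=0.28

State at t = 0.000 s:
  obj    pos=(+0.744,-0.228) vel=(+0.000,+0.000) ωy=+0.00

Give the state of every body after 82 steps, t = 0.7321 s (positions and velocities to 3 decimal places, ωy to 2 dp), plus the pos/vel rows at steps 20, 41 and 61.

State at t = 0.7321 s:
  obj    pos=(+2.133,-0.838) vel=(+3.795,-1.666) ωy=+67.93

Key-timestep trajectory:
   step    t(s)  obj.x    obj.z    obj.vx   obj.vz 
     20  0.1786   +0.827  -0.265  +0.926  -0.406
     41  0.3661   +1.091  -0.381  +1.898  -0.833
     61  0.5446   +1.513  -0.566  +2.824  -1.239


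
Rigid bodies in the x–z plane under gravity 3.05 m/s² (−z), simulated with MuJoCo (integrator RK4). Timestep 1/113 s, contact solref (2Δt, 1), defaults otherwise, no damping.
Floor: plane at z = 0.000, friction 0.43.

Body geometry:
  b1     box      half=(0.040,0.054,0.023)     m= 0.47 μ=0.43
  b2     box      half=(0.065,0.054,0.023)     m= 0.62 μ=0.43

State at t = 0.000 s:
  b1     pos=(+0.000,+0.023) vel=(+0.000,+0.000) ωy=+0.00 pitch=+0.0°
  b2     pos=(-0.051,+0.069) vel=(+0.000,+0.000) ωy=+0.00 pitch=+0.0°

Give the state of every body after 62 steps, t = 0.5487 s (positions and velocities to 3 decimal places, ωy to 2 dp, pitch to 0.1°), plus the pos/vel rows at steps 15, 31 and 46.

State at t = 0.5487 s:
  b1     pos=(+0.000,+0.023) vel=(+0.000,+0.000) ωy=+0.00 pitch=+0.0°
  b2     pos=(-0.062,+0.058) vel=(+0.000,+0.001) ωy=+0.02 pitch=-37.9°

Key-timestep trajectory:
   step    t(s)  b1.x    b1.z    b1.vx   b1.vz   b2.x    b2.z    b2.vx   b2.vz 
     15  0.1327   +0.000  +0.023  +0.000  +0.000   -0.054  +0.067  -0.046  -0.035
     31  0.2743   +0.000  +0.023  +0.000  +0.000   -0.064  +0.057  -0.077  -0.105
     46  0.4071   +0.000  +0.023  +0.000  +0.000   -0.063  +0.059  +0.058  -0.034


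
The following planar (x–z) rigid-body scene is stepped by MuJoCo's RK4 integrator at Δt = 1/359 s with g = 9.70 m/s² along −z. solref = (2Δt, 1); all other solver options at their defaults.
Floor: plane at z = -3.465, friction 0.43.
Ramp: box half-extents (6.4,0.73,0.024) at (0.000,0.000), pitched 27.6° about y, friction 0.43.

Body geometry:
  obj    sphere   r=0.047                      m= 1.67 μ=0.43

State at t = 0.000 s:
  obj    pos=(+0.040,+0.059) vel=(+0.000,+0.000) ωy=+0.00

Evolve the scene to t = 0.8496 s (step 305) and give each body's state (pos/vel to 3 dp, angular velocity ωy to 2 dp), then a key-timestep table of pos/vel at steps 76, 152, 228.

State at t = 0.8496 s:
  obj    pos=(+1.067,-0.478) vel=(+2.417,-1.263) ωy=+58.02

Key-timestep trajectory:
   step    t(s)  obj.x    obj.z    obj.vx   obj.vz 
     76  0.2117   +0.104  +0.026  +0.602  -0.315
    152  0.4234   +0.295  -0.074  +1.205  -0.630
    228  0.6351   +0.614  -0.241  +1.807  -0.945


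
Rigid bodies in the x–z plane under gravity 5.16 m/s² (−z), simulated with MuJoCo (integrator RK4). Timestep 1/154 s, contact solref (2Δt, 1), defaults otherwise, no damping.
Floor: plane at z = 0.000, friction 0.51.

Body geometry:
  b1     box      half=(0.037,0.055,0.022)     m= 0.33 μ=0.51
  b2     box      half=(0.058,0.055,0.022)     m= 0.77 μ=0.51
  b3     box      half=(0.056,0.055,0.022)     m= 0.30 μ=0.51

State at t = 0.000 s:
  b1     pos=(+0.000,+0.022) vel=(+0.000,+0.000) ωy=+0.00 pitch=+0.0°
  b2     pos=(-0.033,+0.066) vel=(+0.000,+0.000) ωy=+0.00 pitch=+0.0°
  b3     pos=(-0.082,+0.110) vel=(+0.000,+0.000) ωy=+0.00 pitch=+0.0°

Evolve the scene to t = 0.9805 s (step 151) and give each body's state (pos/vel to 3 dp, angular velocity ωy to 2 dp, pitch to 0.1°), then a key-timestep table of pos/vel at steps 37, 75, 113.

State at t = 0.9805 s:
  b1     pos=(+0.001,+0.022) vel=(+0.001,+0.000) ωy=+0.00 pitch=+0.0°
  b2     pos=(-0.054,+0.057) vel=(+0.000,-0.001) ωy=+0.02 pitch=-46.5°
  b3     pos=(-0.118,+0.055) vel=(+0.000,+0.000) ωy=+0.01 pitch=-45.3°

Key-timestep trajectory:
   step    t(s)  b1.x    b1.z    b1.vx   b1.vz   b2.x    b2.z    b2.vx   b2.vz   b3.x    b3.z    b3.vx   b3.vz 
     37  0.2403   +0.000  +0.022  +0.000  +0.000   -0.045  +0.065  -0.115  -0.056   -0.110  +0.077  -0.201  -0.403
     75  0.4870   +0.000  +0.022  +0.000  +0.000   -0.065  +0.062  +0.002  +0.000   -0.126  +0.058  +0.000  +0.000
    113  0.7338   +0.001  +0.022  +0.001  +0.001   -0.051  +0.060  -0.021  +0.000   -0.118  +0.055  -0.014  -0.008


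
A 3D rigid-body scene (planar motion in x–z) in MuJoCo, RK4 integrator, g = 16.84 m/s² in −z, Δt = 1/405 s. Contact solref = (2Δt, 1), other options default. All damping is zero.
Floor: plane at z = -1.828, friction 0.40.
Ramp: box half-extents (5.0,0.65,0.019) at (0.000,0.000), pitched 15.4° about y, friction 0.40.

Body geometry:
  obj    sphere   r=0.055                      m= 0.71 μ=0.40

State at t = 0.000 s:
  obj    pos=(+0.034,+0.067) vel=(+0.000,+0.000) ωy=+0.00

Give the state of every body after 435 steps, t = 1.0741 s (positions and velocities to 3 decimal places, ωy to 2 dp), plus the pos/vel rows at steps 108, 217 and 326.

State at t = 1.0741 s:
  obj    pos=(+1.810,-0.422) vel=(+3.308,-0.911) ωy=+62.37

Key-timestep trajectory:
   step    t(s)  obj.x    obj.z    obj.vx   obj.vz 
    108  0.2667   +0.144  +0.037  +0.821  -0.226
    217  0.5358   +0.476  -0.054  +1.650  -0.455
    326  0.8049   +1.032  -0.207  +2.479  -0.683


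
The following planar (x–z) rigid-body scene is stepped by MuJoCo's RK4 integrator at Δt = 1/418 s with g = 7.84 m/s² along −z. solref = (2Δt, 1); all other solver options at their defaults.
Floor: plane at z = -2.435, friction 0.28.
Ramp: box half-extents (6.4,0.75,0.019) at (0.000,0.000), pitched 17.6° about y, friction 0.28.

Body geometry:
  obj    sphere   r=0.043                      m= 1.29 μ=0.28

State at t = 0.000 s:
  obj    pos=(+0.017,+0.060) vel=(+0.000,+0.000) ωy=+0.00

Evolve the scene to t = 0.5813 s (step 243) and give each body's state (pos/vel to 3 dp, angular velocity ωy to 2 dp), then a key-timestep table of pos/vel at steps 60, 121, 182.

State at t = 0.5813 s:
  obj    pos=(+0.290,-0.027) vel=(+0.938,-0.298) ωy=+22.89

Key-timestep trajectory:
   step    t(s)  obj.x    obj.z    obj.vx   obj.vz 
     60  0.1435   +0.034  +0.054  +0.232  -0.074
    121  0.2895   +0.085  +0.038  +0.467  -0.148
    182  0.4354   +0.170  +0.011  +0.703  -0.223


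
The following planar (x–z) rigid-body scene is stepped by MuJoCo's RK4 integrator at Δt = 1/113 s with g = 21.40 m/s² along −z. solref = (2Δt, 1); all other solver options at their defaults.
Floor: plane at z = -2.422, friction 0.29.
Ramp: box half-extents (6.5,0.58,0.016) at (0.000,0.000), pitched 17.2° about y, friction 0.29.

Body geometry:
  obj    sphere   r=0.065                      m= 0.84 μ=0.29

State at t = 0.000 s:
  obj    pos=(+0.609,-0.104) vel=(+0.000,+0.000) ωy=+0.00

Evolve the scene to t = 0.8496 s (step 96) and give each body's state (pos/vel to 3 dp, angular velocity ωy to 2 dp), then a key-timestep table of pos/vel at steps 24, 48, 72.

State at t = 0.8496 s:
  obj    pos=(+2.167,-0.586) vel=(+3.668,-1.136) ωy=+59.06

Key-timestep trajectory:
   step    t(s)  obj.x    obj.z    obj.vx   obj.vz 
     24  0.2124   +0.707  -0.134  +0.917  -0.284
     48  0.4248   +0.999  -0.224  +1.834  -0.568
     72  0.6372   +1.486  -0.375  +2.751  -0.852


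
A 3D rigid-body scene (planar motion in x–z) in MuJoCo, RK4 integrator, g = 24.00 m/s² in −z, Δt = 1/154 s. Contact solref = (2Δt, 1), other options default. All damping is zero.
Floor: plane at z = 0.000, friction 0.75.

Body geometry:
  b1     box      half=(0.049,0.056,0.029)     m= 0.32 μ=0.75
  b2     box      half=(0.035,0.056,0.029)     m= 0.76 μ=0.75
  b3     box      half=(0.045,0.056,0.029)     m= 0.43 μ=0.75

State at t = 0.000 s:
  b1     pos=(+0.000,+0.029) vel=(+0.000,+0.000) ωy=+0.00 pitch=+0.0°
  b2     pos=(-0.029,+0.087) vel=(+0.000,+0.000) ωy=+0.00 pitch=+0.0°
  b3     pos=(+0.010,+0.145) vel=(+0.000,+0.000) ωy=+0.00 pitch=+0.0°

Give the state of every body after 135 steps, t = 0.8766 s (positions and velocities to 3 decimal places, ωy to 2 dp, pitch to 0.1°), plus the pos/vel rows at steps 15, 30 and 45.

State at t = 0.8766 s:
  b1     pos=(+0.000,+0.029) vel=(+0.000,+0.000) ωy=+0.00 pitch=-0.1°
  b2     pos=(-0.030,+0.087) vel=(+0.000,+0.000) ωy=+0.00 pitch=-0.2°
  b3     pos=(+0.116,+0.029) vel=(+0.000,+0.000) ωy=+0.00 pitch=+180.0°

Key-timestep trajectory:
   step    t(s)  b1.x    b1.z    b1.vx   b1.vz   b2.x    b2.z    b2.vx   b2.vz   b3.x    b3.z    b3.vx   b3.vz 
     15  0.0974   +0.000  +0.029  -0.001  +0.001   -0.029  +0.087  -0.003  +0.001   +0.019  +0.142  +0.227  -0.143
     30  0.1948   +0.000  +0.029  -0.001  +0.001   -0.029  +0.087  -0.001  +0.002   +0.061  +0.099  +0.764  -0.089
     45  0.2922   +0.000  +0.029  +0.000  +0.000   -0.030  +0.087  +0.000  +0.000   +0.117  +0.023  -0.067  +0.142


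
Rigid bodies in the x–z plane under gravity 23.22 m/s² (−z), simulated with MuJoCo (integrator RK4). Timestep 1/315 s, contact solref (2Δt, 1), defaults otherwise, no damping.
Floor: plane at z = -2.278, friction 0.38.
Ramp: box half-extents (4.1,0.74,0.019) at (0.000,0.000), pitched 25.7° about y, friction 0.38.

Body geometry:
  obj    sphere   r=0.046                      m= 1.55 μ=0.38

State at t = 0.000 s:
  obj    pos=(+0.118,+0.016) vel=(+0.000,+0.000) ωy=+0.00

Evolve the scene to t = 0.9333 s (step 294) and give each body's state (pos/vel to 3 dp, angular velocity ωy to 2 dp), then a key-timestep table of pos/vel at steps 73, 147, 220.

State at t = 0.9333 s:
  obj    pos=(+2.941,-1.343) vel=(+6.049,-2.911) ωy=+145.92

Key-timestep trajectory:
   step    t(s)  obj.x    obj.z    obj.vx   obj.vz 
     73  0.2317   +0.292  -0.068  +1.502  -0.723
    147  0.4667   +0.824  -0.324  +3.024  -1.456
    220  0.6984   +1.699  -0.745  +4.526  -2.178


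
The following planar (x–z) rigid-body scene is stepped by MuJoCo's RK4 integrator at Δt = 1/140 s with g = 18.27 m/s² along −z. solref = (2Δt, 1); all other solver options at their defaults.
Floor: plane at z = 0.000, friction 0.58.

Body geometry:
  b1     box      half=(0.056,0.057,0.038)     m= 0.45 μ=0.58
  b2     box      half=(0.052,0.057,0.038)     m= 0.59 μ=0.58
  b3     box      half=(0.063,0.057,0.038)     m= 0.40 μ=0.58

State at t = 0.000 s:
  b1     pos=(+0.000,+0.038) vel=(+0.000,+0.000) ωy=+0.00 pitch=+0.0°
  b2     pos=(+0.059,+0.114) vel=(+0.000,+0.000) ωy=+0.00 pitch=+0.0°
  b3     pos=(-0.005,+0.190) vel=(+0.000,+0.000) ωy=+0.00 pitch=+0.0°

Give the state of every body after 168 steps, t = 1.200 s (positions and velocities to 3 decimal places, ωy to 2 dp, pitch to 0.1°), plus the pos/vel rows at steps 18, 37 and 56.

State at t = 1.200 s:
  b1     pos=(+0.000,+0.038) vel=(+0.000,+0.000) ωy=+0.00 pitch=+0.0°
  b2     pos=(+0.108,+0.052) vel=(+0.000,+0.000) ωy=+0.00 pitch=+90.0°
  b3     pos=(-0.153,+0.038) vel=(+0.000,+0.000) ωy=+0.00 pitch=+180.0°

Key-timestep trajectory:
   step    t(s)  b1.x    b1.z    b1.vx   b1.vz   b2.x    b2.z    b2.vx   b2.vz   b3.x    b3.z    b3.vx   b3.vz 
     18  0.1286   +0.000  +0.038  +0.001  +0.000   +0.059  +0.114  +0.000  +0.001   -0.027  +0.173  -0.325  -0.471
     37  0.2643   +0.000  +0.038  -0.001  +0.000   +0.068  +0.112  +0.167  -0.050   -0.109  +0.114  -0.760  -0.842
     56  0.4000   +0.000  +0.038  +0.000  +0.000   +0.111  +0.046  +0.222  -0.090   -0.153  +0.037  +0.009  +0.028


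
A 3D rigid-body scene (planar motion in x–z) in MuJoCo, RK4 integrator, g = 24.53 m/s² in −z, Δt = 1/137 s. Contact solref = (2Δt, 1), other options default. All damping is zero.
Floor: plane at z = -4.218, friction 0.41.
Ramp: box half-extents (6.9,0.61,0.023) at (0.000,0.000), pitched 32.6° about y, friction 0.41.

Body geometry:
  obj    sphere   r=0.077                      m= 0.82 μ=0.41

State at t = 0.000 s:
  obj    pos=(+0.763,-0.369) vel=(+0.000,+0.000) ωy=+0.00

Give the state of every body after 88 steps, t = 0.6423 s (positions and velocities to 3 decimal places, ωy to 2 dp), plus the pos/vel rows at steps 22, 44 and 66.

State at t = 0.6423 s:
  obj    pos=(+2.404,-1.419) vel=(+5.108,-3.267) ωy=+78.72

Key-timestep trajectory:
   step    t(s)  obj.x    obj.z    obj.vx   obj.vz 
     22  0.1606   +0.866  -0.435  +1.277  -0.817
     44  0.3212   +1.173  -0.632  +2.554  -1.634
     66  0.4818   +1.686  -0.960  +3.831  -2.450


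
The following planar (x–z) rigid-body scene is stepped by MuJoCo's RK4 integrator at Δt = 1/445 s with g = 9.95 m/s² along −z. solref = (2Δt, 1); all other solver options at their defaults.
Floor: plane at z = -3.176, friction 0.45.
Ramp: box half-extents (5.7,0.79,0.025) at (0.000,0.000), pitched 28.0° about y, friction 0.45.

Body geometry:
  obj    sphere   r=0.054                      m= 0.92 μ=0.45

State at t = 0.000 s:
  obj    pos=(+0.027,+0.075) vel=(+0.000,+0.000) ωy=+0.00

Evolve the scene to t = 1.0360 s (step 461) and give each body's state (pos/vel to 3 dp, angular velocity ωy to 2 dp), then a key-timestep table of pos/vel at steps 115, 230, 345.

State at t = 1.0360 s:
  obj    pos=(+1.608,-0.766) vel=(+3.052,-1.623) ωy=+64.01

Key-timestep trajectory:
   step    t(s)  obj.x    obj.z    obj.vx   obj.vz 
    115  0.2584   +0.125  +0.023  +0.761  -0.405
    230  0.5169   +0.421  -0.134  +1.523  -0.810
    345  0.7753   +0.912  -0.396  +2.284  -1.214


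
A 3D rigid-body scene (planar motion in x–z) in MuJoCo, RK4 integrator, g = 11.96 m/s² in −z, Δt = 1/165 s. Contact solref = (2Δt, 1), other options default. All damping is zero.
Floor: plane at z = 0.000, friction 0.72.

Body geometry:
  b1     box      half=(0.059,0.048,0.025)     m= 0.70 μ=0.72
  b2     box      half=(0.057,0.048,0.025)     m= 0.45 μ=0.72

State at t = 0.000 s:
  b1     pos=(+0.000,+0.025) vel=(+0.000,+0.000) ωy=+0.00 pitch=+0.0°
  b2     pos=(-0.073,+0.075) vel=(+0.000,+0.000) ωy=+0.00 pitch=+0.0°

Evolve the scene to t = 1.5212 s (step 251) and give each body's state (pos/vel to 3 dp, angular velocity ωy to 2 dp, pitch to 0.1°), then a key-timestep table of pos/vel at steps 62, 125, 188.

State at t = 1.5212 s:
  b1     pos=(+0.000,+0.025) vel=(+0.000,+0.000) ωy=+0.00 pitch=+0.0°
  b2     pos=(-0.087,+0.058) vel=(+0.000,+0.000) ωy=+0.01 pitch=-44.2°

Key-timestep trajectory:
   step    t(s)  b1.x    b1.z    b1.vx   b1.vz   b2.x    b2.z    b2.vx   b2.vz 
     62  0.3758   +0.000  +0.025  +0.000  +0.000   -0.086  +0.058  -0.003  +0.001
    125  0.7576   +0.000  +0.025  +0.000  +0.000   -0.086  +0.058  +0.000  +0.000
    188  1.1394   +0.000  +0.025  +0.000  +0.000   -0.086  +0.058  +0.000  +0.000


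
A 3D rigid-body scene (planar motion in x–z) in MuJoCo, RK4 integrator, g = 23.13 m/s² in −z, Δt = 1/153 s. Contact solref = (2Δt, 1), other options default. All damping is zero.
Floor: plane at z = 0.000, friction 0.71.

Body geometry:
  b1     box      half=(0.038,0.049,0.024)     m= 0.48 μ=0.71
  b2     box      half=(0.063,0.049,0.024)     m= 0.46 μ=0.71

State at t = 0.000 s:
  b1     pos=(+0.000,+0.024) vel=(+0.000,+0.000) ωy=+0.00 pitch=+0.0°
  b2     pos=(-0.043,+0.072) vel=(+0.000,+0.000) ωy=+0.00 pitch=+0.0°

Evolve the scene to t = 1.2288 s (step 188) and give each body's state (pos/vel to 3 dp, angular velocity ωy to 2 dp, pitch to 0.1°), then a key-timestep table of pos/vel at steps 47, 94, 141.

State at t = 1.2288 s:
  b1     pos=(+0.001,+0.024) vel=(+0.001,+0.000) ωy=+0.00 pitch=+0.0°
  b2     pos=(-0.058,+0.061) vel=(+0.000,-0.001) ωy=+0.04 pitch=-44.2°

Key-timestep trajectory:
   step    t(s)  b1.x    b1.z    b1.vx   b1.vz   b2.x    b2.z    b2.vx   b2.vz 
     47  0.3072   +0.000  +0.024  +0.002  +0.001   -0.058  +0.062  +0.003  +0.019
     94  0.6144   +0.001  +0.024  +0.001  +0.000   -0.057  +0.062  +0.000  -0.001
    141  0.9216   +0.001  +0.024  +0.001  +0.000   -0.057  +0.061  +0.000  -0.001


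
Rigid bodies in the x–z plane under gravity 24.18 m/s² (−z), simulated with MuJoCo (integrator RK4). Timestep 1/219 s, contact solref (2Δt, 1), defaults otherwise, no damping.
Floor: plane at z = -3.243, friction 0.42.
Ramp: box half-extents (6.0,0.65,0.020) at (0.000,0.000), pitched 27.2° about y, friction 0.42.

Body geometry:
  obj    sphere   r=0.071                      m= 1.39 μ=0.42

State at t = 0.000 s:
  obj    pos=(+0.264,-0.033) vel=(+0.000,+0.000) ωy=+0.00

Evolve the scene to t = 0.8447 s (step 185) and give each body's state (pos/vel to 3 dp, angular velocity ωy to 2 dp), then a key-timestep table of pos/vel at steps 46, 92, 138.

State at t = 0.8447 s:
  obj    pos=(+2.769,-1.321) vel=(+5.931,-3.048) ωy=+93.92

Key-timestep trajectory:
   step    t(s)  obj.x    obj.z    obj.vx   obj.vz 
     46  0.2100   +0.419  -0.113  +1.475  -0.758
     92  0.4201   +0.884  -0.352  +2.950  -1.516
    138  0.6301   +1.658  -0.750  +4.425  -2.274


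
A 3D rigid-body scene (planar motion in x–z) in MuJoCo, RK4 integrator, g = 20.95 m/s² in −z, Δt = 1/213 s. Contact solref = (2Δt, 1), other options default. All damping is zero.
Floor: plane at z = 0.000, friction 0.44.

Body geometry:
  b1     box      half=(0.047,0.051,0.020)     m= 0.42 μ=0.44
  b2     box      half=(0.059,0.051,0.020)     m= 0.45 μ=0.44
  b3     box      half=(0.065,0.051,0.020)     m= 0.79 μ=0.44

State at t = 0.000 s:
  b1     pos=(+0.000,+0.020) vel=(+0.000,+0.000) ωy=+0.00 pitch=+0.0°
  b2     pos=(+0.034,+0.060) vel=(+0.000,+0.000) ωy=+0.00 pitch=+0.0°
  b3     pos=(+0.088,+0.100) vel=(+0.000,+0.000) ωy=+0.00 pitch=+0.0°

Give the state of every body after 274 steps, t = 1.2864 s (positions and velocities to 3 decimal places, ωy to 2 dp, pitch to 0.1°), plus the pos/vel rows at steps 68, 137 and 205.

State at t = 1.2864 s:
  b1     pos=(-0.002,+0.020) vel=(-0.001,+0.000) ωy=+0.00 pitch=+0.0°
  b2     pos=(+0.062,+0.052) vel=(-0.001,-0.001) ωy=-0.02 pitch=+38.2°
  b3     pos=(+0.122,+0.056) vel=(+0.001,-0.001) ωy=-0.02 pitch=+38.2°

Key-timestep trajectory:
   step    t(s)  b1.x    b1.z    b1.vx   b1.vz   b2.x    b2.z    b2.vx   b2.vz   b3.x    b3.z    b3.vx   b3.vz 
     68  0.3192   -0.001  +0.020  -0.002  +0.000   +0.062  +0.053  +0.004  +0.003   +0.121  +0.057  +0.017  -0.008
    137  0.6432   -0.001  +0.020  -0.002  +0.000   +0.062  +0.053  -0.001  -0.001   +0.121  +0.056  +0.001  -0.001
    205  0.9624   -0.002  +0.020  -0.002  +0.000   +0.062  +0.052  -0.001  -0.001   +0.121  +0.056  +0.001  -0.001


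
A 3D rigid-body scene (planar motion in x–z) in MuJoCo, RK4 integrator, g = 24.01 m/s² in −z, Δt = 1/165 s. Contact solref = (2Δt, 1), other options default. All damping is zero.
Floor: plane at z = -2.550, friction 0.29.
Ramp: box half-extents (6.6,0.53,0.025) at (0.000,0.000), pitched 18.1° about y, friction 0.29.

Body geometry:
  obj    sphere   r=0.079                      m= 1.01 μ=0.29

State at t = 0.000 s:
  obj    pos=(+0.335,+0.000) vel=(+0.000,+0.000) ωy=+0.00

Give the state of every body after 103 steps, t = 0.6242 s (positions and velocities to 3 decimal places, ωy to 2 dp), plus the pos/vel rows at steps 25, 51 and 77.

State at t = 0.6242 s:
  obj    pos=(+1.322,-0.323) vel=(+3.162,-1.033) ωy=+42.09

Key-timestep trajectory:
   step    t(s)  obj.x    obj.z    obj.vx   obj.vz 
     25  0.1515   +0.393  -0.019  +0.768  -0.251
     51  0.3091   +0.577  -0.079  +1.566  -0.512
     77  0.4667   +0.887  -0.180  +2.364  -0.773


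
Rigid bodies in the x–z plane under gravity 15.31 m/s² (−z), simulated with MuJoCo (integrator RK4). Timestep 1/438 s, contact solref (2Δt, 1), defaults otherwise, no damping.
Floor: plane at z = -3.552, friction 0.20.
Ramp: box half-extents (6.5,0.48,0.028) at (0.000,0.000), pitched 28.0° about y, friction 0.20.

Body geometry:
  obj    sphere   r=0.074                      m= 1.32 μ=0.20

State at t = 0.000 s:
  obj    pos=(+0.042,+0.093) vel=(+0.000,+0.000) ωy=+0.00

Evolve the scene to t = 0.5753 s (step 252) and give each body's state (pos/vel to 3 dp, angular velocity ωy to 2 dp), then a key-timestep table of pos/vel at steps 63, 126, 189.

State at t = 0.5753 s:
  obj    pos=(+0.792,-0.306) vel=(+2.608,-1.387) ωy=+39.91

Key-timestep trajectory:
   step    t(s)  obj.x    obj.z    obj.vx   obj.vz 
     63  0.1438   +0.089  +0.068  +0.652  -0.347
    126  0.2877   +0.230  -0.007  +1.304  -0.693
    189  0.4315   +0.464  -0.131  +1.956  -1.040


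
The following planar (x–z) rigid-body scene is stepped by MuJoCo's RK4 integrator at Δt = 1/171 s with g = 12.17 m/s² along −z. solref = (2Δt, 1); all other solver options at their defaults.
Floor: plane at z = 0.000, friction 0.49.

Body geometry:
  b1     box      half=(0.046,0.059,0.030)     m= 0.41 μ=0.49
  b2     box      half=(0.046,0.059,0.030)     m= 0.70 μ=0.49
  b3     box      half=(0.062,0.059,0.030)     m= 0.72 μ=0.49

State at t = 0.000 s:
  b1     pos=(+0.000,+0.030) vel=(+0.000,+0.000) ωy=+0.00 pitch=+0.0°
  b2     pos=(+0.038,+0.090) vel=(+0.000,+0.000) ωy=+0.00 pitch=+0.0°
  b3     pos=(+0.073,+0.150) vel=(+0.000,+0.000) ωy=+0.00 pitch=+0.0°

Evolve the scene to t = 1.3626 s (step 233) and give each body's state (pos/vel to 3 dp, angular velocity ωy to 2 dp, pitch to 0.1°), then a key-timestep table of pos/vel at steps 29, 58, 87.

State at t = 1.3626 s:
  b1     pos=(+0.000,+0.030) vel=(+0.000,+0.000) ωy=+0.00 pitch=+0.0°
  b2     pos=(+0.088,+0.046) vel=(+0.000,+0.000) ωy=+0.00 pitch=+90.0°
  b3     pos=(+0.274,+0.030) vel=(+0.000,+0.000) ωy=+0.00 pitch=+180.0°

Key-timestep trajectory:
   step    t(s)  b1.x    b1.z    b1.vx   b1.vz   b2.x    b2.z    b2.vx   b2.vz   b3.x    b3.z    b3.vx   b3.vz 
     29  0.1696   +0.000  +0.030  -0.001  +0.000   +0.049  +0.091  +0.161  -0.048   +0.103  +0.134  +0.394  -0.329
     58  0.3392   +0.000  +0.030  +0.000  +0.000   +0.092  +0.047  +0.079  +0.109   +0.186  +0.064  +0.353  +0.191
     87  0.5088   +0.000  +0.030  +0.000  +0.000   +0.088  +0.046  -0.003  +0.006   +0.241  +0.060  +0.426  -0.243


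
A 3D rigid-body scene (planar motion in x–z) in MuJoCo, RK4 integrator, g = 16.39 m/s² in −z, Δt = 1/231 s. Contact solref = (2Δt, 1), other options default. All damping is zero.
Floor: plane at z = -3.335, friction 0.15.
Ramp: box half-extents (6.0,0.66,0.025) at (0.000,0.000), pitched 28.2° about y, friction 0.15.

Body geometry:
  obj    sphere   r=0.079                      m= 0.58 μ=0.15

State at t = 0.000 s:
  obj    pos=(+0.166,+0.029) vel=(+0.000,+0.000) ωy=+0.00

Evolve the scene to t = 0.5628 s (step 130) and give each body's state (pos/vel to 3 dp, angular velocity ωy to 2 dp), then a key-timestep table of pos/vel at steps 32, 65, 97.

State at t = 0.5628 s:
  obj    pos=(+0.945,-0.389) vel=(+2.769,-1.479) ωy=+38.57

Key-timestep trajectory:
   step    t(s)  obj.x    obj.z    obj.vx   obj.vz 
     32  0.1385   +0.213  +0.004  +0.684  -0.359
     65  0.2814   +0.361  -0.076  +1.376  -0.765
     97  0.4199   +0.600  -0.204  +2.069  -1.097


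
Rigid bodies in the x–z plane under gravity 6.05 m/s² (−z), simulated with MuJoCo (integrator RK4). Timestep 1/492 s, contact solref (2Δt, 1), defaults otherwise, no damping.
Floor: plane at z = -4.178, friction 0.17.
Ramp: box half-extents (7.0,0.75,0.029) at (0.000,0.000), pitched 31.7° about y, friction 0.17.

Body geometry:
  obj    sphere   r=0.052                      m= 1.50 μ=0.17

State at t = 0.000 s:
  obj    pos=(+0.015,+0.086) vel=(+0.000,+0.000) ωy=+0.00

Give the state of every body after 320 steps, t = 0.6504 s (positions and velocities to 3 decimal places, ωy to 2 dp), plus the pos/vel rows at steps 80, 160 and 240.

State at t = 0.6504 s:
  obj    pos=(+0.430,-0.170) vel=(+1.275,-0.788) ωy=+27.34

Key-timestep trajectory:
   step    t(s)  obj.x    obj.z    obj.vx   obj.vz 
     80  0.1626   +0.041  +0.070  +0.320  -0.196
    160  0.3252   +0.119  +0.022  +0.636  -0.397
    240  0.4878   +0.248  -0.058  +0.954  -0.596


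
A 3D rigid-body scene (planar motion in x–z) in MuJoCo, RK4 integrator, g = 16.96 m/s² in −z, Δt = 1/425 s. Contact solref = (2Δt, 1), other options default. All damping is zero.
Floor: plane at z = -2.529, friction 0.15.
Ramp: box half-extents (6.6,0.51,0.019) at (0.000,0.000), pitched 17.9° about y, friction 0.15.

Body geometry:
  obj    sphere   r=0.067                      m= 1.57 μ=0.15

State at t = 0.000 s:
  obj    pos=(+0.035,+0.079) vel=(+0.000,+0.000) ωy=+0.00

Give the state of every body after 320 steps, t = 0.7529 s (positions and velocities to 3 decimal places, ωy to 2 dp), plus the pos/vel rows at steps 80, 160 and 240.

State at t = 0.7529 s:
  obj    pos=(+1.039,-0.245) vel=(+2.668,-0.862) ωy=+41.84

Key-timestep trajectory:
   step    t(s)  obj.x    obj.z    obj.vx   obj.vz 
     80  0.1882   +0.098  +0.059  +0.667  -0.215
    160  0.3765   +0.286  -0.002  +1.334  -0.431
    240  0.5647   +0.600  -0.103  +2.001  -0.646


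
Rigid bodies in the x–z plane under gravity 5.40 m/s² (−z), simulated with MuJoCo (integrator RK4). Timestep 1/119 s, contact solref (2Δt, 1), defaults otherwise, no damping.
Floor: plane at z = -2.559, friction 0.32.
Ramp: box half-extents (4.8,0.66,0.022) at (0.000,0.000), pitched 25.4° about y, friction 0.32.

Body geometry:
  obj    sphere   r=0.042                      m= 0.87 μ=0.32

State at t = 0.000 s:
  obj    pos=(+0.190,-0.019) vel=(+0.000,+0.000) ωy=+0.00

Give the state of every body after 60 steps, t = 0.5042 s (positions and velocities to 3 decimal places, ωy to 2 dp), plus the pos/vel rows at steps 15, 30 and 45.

State at t = 0.5042 s:
  obj    pos=(+0.380,-0.110) vel=(+0.754,-0.358) ωy=+19.85

Key-timestep trajectory:
   step    t(s)  obj.x    obj.z    obj.vx   obj.vz 
     15  0.1261   +0.202  -0.025  +0.189  -0.089
     30  0.2521   +0.237  -0.042  +0.377  -0.179
     45  0.3782   +0.297  -0.070  +0.565  -0.268


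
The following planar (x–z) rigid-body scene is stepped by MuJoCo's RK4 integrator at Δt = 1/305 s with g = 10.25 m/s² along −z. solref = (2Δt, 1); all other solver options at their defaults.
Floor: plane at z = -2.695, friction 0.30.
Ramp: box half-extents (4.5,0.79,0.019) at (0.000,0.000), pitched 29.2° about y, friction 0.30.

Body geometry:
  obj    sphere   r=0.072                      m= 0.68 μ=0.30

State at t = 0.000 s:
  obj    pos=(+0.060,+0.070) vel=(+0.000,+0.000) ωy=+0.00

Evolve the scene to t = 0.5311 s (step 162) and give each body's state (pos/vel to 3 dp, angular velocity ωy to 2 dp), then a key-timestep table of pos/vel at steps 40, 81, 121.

State at t = 0.5311 s:
  obj    pos=(+0.500,-0.175) vel=(+1.656,-0.926) ωy=+26.34

Key-timestep trajectory:
   step    t(s)  obj.x    obj.z    obj.vx   obj.vz 
     40  0.1311   +0.087  +0.056  +0.409  -0.229
     81  0.2656   +0.170  +0.009  +0.828  -0.463
    121  0.3967   +0.306  -0.067  +1.237  -0.691


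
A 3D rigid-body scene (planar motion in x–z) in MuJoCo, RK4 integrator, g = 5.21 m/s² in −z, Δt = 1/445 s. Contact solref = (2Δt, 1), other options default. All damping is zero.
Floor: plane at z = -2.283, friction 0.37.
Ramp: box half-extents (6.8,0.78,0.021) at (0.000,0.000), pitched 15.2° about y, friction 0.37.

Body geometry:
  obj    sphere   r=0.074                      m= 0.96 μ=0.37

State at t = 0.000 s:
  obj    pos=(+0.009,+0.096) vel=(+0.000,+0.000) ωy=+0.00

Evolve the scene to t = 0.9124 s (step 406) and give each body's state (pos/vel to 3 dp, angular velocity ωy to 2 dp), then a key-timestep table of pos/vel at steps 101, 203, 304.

State at t = 0.9124 s:
  obj    pos=(+0.401,-0.010) vel=(+0.859,-0.233) ωy=+12.03

Key-timestep trajectory:
   step    t(s)  obj.x    obj.z    obj.vx   obj.vz 
    101  0.2270   +0.033  +0.089  +0.214  -0.058
    203  0.4562   +0.107  +0.069  +0.430  -0.117
    304  0.6831   +0.229  +0.036  +0.643  -0.175


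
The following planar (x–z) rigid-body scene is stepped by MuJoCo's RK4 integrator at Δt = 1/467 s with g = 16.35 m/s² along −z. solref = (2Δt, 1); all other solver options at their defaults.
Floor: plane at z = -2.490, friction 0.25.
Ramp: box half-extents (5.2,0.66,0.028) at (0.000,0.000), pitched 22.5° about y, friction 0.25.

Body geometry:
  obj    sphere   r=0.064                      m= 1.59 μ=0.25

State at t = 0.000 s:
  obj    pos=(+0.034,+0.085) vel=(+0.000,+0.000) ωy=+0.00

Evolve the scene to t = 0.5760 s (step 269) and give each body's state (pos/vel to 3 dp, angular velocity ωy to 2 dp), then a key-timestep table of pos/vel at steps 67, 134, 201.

State at t = 0.5760 s:
  obj    pos=(+0.719,-0.198) vel=(+2.378,-0.985) ωy=+40.22

Key-timestep trajectory:
   step    t(s)  obj.x    obj.z    obj.vx   obj.vz 
     67  0.1435   +0.077  +0.068  +0.592  -0.245
    134  0.2869   +0.204  +0.015  +1.185  -0.491
    201  0.4304   +0.417  -0.073  +1.777  -0.736


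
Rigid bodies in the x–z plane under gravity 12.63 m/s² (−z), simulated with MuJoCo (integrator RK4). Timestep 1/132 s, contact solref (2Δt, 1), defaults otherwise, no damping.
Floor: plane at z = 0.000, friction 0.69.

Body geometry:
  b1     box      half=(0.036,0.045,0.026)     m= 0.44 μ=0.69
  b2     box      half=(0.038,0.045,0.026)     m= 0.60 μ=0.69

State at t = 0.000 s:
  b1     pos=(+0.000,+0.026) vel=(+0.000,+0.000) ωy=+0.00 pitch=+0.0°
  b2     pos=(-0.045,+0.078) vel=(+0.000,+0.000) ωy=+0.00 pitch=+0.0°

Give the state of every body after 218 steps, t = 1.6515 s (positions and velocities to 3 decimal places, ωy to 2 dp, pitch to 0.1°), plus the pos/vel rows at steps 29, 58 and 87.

State at t = 1.6515 s:
  b1     pos=(+0.000,+0.026) vel=(+0.000,+0.000) ωy=+0.00 pitch=+0.0°
  b2     pos=(-0.080,+0.038) vel=(+0.000,+0.000) ωy=+0.00 pitch=-90.0°

Key-timestep trajectory:
   step    t(s)  b1.x    b1.z    b1.vx   b1.vz   b2.x    b2.z    b2.vx   b2.vz 
     29  0.2197   +0.000  +0.026  +0.000  +0.000   -0.091  +0.042  -0.200  +0.151
     58  0.4394   +0.000  +0.026  +0.000  +0.000   -0.104  +0.046  +0.013  -0.001
     87  0.6591   +0.000  +0.026  +0.000  +0.000   -0.076  +0.038  +0.089  +0.104


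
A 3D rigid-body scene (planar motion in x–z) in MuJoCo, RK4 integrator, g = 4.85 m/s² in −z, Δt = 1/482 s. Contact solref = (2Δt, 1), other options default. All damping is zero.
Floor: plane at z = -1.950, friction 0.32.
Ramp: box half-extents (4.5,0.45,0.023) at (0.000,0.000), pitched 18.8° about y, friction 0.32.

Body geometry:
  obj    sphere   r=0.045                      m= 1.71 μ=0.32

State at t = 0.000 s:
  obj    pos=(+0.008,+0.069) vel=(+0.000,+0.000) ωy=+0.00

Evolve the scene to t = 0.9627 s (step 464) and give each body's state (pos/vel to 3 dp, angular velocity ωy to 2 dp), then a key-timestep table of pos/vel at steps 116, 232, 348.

State at t = 0.9627 s:
  obj    pos=(+0.498,-0.098) vel=(+1.017,-0.346) ωy=+23.88

Key-timestep trajectory:
   step    t(s)  obj.x    obj.z    obj.vx   obj.vz 
    116  0.2407   +0.039  +0.059  +0.254  -0.087
    232  0.4813   +0.130  +0.027  +0.509  -0.173
    348  0.7220   +0.284  -0.025  +0.763  -0.260


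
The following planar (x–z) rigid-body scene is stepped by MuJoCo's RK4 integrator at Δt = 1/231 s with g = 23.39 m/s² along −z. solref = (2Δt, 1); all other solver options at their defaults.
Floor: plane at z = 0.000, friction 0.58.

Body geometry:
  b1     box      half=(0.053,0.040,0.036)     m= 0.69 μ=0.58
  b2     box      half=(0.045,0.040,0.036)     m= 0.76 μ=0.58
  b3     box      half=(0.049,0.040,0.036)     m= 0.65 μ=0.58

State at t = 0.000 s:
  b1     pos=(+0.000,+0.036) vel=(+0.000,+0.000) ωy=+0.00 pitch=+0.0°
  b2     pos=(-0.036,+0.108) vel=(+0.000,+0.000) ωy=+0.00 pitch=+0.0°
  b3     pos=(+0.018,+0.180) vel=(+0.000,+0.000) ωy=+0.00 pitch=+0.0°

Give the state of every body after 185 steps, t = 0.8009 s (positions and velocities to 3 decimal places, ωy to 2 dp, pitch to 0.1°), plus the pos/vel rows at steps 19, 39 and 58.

State at t = 0.8009 s:
  b1     pos=(+0.000,+0.036) vel=(+0.000,+0.000) ωy=+0.00 pitch=+0.0°
  b2     pos=(-0.036,+0.108) vel=(+0.000,+0.000) ωy=+0.00 pitch=+0.0°
  b3     pos=(+0.136,+0.036) vel=(+0.000,+0.000) ωy=+0.00 pitch=+180.0°

Key-timestep trajectory:
   step    t(s)  b1.x    b1.z    b1.vx   b1.vz   b2.x    b2.z    b2.vx   b2.vz   b3.x    b3.z    b3.vx   b3.vz 
     19  0.0823   +0.000  +0.036  -0.001  +0.000   -0.036  +0.108  -0.002  +0.000   +0.029  +0.175  +0.294  -0.173
     39  0.1688   +0.000  +0.036  -0.002  +0.000   -0.036  +0.108  -0.001  +0.000   +0.066  +0.118  +0.820  -0.129
     58  0.2511   +0.000  +0.036  +0.000  +0.000   -0.036  +0.108  +0.000  +0.000   +0.134  +0.038  +0.835  -1.937


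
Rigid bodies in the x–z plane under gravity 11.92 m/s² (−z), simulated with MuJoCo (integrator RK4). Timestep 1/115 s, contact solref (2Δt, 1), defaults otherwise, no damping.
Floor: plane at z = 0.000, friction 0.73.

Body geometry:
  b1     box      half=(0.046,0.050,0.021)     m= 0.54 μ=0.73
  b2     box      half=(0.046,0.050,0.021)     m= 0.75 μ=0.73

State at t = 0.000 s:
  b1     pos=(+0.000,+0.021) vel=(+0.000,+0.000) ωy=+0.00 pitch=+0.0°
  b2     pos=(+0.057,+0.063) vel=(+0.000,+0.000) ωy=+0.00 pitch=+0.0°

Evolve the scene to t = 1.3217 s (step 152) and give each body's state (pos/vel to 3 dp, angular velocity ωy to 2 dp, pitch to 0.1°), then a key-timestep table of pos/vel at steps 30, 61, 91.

State at t = 1.3217 s:
  b1     pos=(+0.000,+0.021) vel=(+0.000,+0.000) ωy=+0.00 pitch=+0.0°
  b2     pos=(+0.104,+0.046) vel=(+0.000,+0.000) ωy=+0.00 pitch=+90.0°

Key-timestep trajectory:
   step    t(s)  b1.x    b1.z    b1.vx   b1.vz   b2.x    b2.z    b2.vx   b2.vz 
     30  0.2609   +0.000  +0.021  +0.000  +0.000   +0.082  +0.050  +0.038  +0.002
     61  0.5304   +0.000  +0.021  +0.000  +0.000   +0.105  +0.046  +0.252  -0.073
     91  0.7913   +0.000  +0.021  +0.000  +0.000   +0.101  +0.047  +0.085  -0.027


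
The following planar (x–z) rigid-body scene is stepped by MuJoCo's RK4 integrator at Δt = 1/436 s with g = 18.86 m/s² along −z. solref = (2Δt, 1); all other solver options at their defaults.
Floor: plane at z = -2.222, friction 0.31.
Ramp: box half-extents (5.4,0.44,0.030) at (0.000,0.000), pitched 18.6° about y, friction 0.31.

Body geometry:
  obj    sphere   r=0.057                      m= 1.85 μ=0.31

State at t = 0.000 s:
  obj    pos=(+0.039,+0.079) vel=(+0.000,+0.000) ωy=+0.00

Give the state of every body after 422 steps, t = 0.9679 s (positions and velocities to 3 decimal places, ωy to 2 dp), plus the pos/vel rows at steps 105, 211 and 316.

State at t = 0.9679 s:
  obj    pos=(+1.947,-0.563) vel=(+3.942,-1.327) ωy=+72.96

Key-timestep trajectory:
   step    t(s)  obj.x    obj.z    obj.vx   obj.vz 
    105  0.2408   +0.157  +0.039  +0.981  -0.330
    211  0.4839   +0.516  -0.082  +1.971  -0.663
    316  0.7248   +1.109  -0.281  +2.952  -0.993
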